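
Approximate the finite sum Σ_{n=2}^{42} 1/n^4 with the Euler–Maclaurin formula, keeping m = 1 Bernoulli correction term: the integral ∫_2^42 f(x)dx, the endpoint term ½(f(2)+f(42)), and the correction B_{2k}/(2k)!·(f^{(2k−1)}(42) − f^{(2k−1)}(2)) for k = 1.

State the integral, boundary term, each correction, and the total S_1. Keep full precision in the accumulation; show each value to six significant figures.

S_1 ≈ 0.0833290

The integral term ∫_2^42 1/x^4 dx = 0.0416622.
Boundary: ½(f(2) + f(42)) = ½(0.0625000 + 3.21368e-07) = 0.0312502.
Running total after boundary: 0.0729123.
Order-1 term: 1/12 · (-3.06065e-08 − (-0.125000)) = 0.0104167.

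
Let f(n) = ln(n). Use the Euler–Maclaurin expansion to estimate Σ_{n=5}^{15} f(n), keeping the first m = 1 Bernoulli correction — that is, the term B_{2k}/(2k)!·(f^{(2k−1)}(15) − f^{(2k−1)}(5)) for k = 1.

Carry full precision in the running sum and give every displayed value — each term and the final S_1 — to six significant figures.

The integral term ∫_5^15 ln(x) dx = 22.5736.
Boundary: ½(f(5) + f(15)) = ½(1.60944 + 2.70805) = 2.15874.
Running total after boundary: 24.7323.
Correction k=1: B_{2}/2! · (f^{(1)}(15) − f^{(1)}(5)) = 1/12 · (0.0666667 − 0.200000) = -0.0111111.

S_1 ≈ 24.7212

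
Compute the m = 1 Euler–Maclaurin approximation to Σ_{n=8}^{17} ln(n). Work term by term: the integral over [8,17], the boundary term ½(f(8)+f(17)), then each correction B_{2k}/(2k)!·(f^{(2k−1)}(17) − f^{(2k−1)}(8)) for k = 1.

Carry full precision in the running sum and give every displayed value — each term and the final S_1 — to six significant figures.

Integral: ∫_8^17 ln(x) dx = 22.5291.
Endpoint term: (f(8) + f(17))/2 = (2.07944 + 2.83321)/2 = 2.45633.
So far: 24.9854.
Order-1 term: 1/12 · (0.0588235 − 0.125000) = -0.00551471.

S_1 ≈ 24.9799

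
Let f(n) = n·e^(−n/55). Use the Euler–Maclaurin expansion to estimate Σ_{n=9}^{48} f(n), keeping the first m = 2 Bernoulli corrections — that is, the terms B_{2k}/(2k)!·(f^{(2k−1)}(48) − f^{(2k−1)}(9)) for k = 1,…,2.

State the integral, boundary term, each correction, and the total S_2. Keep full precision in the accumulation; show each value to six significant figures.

S_2 ≈ 635.555

∫_9^48 x·e^(−x/55) dx evaluates to 621.762.
½[f(9) + f(48)] = ½[7.64146 + 20.0549] = 13.8482.
Running total after boundary: 635.610.
Correction k=1: B_{2}/2! · (f^{(1)}(48) − f^{(1)}(9)) = 1/12 · (0.0531759 − 0.710115) = -0.0547449.
Running total after k=1: 635.555.
Correction k=2: B_{4}/4! · (f^{(3)}(48) − f^{(3)}(9)) = −1/720 · (0.000293817 − 0.000796105) = 6.97622e-07.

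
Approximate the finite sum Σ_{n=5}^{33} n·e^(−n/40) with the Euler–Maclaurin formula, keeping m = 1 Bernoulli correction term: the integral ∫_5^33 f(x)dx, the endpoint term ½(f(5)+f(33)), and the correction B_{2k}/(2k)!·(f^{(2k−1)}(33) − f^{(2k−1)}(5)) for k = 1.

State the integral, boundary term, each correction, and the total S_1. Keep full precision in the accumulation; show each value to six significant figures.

S_1 ≈ 318.227

∫_5^33 x·e^(−x/40) dx evaluates to 308.848.
Boundary: ½(f(5) + f(33)) = ½(4.41248 + 14.4618) = 9.43712.
So far: 318.285.
Correction k=1: B_{2}/2! · (f^{(1)}(33) − f^{(1)}(5)) = 1/12 · (0.0766911 − 0.772185) = -0.0579578.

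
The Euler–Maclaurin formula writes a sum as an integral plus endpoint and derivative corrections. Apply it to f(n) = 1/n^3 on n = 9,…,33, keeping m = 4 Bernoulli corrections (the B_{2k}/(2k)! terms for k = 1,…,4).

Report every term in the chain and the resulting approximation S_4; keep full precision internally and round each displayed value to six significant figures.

S_4 ≈ 0.00645123

Integral: ∫_9^33 1/x^3 dx = 0.00571370.
½[f(9) + f(33)] = ½[0.00137174 + 2.78265e-05] = 0.000699784.
Integral + boundary = 0.00641349.
Correction k=1: B_{2}/2! · (f^{(1)}(33) − f^{(1)}(9)) = 1/12 · (-2.52968e-06 − (-0.000457247)) = 3.78931e-05.
Running total after k=1: 0.00645138.
Correction k=2: B_{4}/4! · (f^{(3)}(33) − f^{(3)}(9)) = −1/720 · (-4.64588e-08 − (-0.000112901)) = -1.56742e-07.
Running total after k=2: 0.00645122.
Correction k=3: B_{6}/6! · (f^{(5)}(33) − f^{(5)}(9)) = 1/30240 · (-1.79180e-09 − (-5.85410e-05)) = 1.93582e-09.
Running total after k=3: 0.00645123.
Correction k=4: B_{8}/8! · (f^{(7)}(33) − f^{(7)}(9)) = −1/1209600 · (-1.18466e-10 − (-5.20365e-05)) = -4.30195e-11.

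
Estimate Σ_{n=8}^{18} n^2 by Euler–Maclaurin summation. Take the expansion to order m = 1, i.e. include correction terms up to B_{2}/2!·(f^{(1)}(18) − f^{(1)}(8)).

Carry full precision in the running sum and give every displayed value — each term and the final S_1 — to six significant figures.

The integral term ∫_8^18 x^2 dx = 1773.33.
Boundary: ½(f(8) + f(18)) = ½(64.0000 + 324.000) = 194.000.
So far: 1967.33.
k=1: B_{2}/(2)! × [f^{(1)}(18) − f^{(1)}(8)] = 1/12 × (36.0000 − 16.0000) = 1.66667.

S_1 ≈ 1969.00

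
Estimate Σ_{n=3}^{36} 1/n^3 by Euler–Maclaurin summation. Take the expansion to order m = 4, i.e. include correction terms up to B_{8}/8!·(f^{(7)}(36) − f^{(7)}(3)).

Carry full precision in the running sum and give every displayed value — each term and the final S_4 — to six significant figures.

∫_3^36 1/x^3 dx evaluates to 0.0551698.
Boundary: ½(f(3) + f(36)) = ½(0.0370370 + 2.14335e-05) = 0.0185292.
Integral + boundary = 0.0736990.
k=1: B_{2}/(2)! × [f^{(1)}(36) − f^{(1)}(3)] = 1/12 × (-1.78612e-06 − (-0.0370370)) = 0.00308627.
After k=1: 0.0767853.
k=2: B_{4}/(4)! × [f^{(3)}(36) − f^{(3)}(3)] = −1/720 × (-2.75636e-08 − (-0.0823045)) = -0.000114312.
After k=2: 0.0766709.
k=3: B_{6}/(6)! × [f^{(5)}(36) − f^{(5)}(3)] = 1/30240 × (-8.93265e-10 − (-0.384088)) = 1.27013e-05.
After k=3: 0.0766836.
k=4: B_{8}/(8)! × [f^{(7)}(36) − f^{(7)}(3)] = −1/1209600 × (-4.96259e-11 − (-3.07270)) = -2.54026e-06.

S_4 ≈ 0.0766811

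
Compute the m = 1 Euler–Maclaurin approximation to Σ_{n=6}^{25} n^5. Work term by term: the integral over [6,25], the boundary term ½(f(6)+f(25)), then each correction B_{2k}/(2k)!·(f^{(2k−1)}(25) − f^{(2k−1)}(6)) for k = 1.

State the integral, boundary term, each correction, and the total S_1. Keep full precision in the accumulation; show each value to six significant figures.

∫_6^25 x^5 dx evaluates to 4.06823e+07.
Endpoint term: (f(6) + f(25))/2 = (7776.00 + 9.76562e+06)/2 = 4.88670e+06.
Running total after boundary: 4.55690e+07.
k=1: B_{2}/(2)! × [f^{(1)}(25) − f^{(1)}(6)] = 1/12 × (1.95312e+06 − 6480.00) = 162220.

S_1 ≈ 4.57312e+07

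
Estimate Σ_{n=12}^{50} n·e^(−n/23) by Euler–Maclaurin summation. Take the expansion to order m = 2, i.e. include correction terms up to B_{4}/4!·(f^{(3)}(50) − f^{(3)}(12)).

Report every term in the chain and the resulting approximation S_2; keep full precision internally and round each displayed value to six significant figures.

S_2 ≈ 293.171

∫_12^50 x·e^(−x/23) dx evaluates to 286.802.
Boundary: ½(f(12) + f(50)) = ½(7.12185 + 5.68659) = 6.40422.
Running total after boundary: 293.206.
Order-1 term: 1/12 · (-0.133511 − 0.283842) = -0.0347794.
Partial sum through k=1: 293.171.
Order-2 term: −1/720 · (0.000177604 − 0.00278037) = 3.61496e-06.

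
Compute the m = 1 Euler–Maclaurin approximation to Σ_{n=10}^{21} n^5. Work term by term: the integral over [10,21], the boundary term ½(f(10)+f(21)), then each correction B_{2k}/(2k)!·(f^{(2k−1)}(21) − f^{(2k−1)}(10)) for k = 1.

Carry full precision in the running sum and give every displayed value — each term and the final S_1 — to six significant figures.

S_1 ≈ 1.62966e+07

Integral: ∫_10^21 x^5 dx = 1.41277e+07.
Boundary: ½(f(10) + f(21)) = ½(100000 + 4.08410e+06) = 2.09205e+06.
Integral + boundary = 1.62197e+07.
k=1: B_{2}/(2)! × [f^{(1)}(21) − f^{(1)}(10)] = 1/12 × (972405 − 50000.0) = 76867.1.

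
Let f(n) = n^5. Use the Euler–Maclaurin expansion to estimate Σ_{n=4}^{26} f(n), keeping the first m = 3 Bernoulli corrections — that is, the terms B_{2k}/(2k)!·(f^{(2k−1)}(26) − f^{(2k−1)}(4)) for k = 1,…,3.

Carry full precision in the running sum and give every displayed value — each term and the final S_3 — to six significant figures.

The integral term ∫_4^26 x^5 dx = 5.14853e+07.
Boundary: ½(f(4) + f(26)) = ½(1024.00 + 1.18814e+07) = 5.94120e+06.
So far: 5.74265e+07.
k=1: B_{2}/(2)! × [f^{(1)}(26) − f^{(1)}(4)] = 1/12 × (2.28488e+06 − 1280.00) = 190300.
Partial sum through k=1: 5.76168e+07.
k=2: B_{4}/(4)! × [f^{(3)}(26) − f^{(3)}(4)] = −1/720 × (40560.0 − 960.000) = -55.0000.
Partial sum through k=2: 5.76167e+07.
k=3: B_{6}/(6)! × [f^{(5)}(26) − f^{(5)}(4)] = 1/30240 × (120.000 − 120.000) = 0.00000.

S_3 ≈ 5.76167e+07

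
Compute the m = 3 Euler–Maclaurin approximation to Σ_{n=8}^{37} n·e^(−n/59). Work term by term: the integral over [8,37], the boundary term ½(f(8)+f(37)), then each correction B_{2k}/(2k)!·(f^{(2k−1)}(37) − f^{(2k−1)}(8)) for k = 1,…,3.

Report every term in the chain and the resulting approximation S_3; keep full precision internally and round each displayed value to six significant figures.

S_3 ≈ 439.774

The integral term ∫_8^37 x·e^(−x/59) dx = 426.446.
½[f(8) + f(37)] = ½[6.98558 + 19.7628] = 13.3742.
Running total after boundary: 439.821.
Order-1 term: 1/12 · (0.199167 − 0.754798) = -0.0463026.
Partial sum through k=1: 439.774.
Order-2 term: −1/720 · (0.000364098 − 0.000718527) = 4.92263e-07.
Partial sum through k=2: 439.774.
Order-3 term: 1/30240 · (1.92755e-07 − 3.50537e-07) = -5.21768e-12.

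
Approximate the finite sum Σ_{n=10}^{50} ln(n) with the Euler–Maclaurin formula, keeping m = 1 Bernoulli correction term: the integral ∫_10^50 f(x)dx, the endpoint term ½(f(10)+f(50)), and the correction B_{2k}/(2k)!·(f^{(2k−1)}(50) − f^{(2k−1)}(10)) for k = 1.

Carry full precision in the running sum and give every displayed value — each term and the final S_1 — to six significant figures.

S_1 ≈ 135.676

Integral: ∫_10^50 ln(x) dx = 132.575.
Endpoint term: (f(10) + f(50))/2 = (2.30259 + 3.91202)/2 = 3.10730.
So far: 135.683.
Order-1 term: 1/12 · (0.0200000 − 0.100000) = -0.00666667.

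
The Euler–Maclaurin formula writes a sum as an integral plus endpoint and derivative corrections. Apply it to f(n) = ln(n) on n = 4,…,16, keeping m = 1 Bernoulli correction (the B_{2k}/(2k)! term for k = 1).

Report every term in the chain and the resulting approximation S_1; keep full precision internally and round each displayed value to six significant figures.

The integral term ∫_4^16 ln(x) dx = 26.8162.
Boundary: ½(f(4) + f(16)) = ½(1.38629 + 2.77259) = 2.07944.
So far: 28.8957.
Correction k=1: B_{2}/2! · (f^{(1)}(16) − f^{(1)}(4)) = 1/12 · (0.0625000 − 0.250000) = -0.0156250.

S_1 ≈ 28.8801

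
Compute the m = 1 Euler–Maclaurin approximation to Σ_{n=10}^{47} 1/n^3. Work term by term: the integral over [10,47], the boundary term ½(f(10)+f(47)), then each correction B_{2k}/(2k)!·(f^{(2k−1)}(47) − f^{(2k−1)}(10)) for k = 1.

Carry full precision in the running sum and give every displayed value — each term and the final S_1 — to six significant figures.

∫_10^47 1/x^3 dx evaluates to 0.00477365.
Boundary: ½(f(10) + f(47)) = ½(0.00100000 + 9.63178e-06) = 0.000504816.
Integral + boundary = 0.00527847.
k=1: B_{2}/(2)! × [f^{(1)}(47) − f^{(1)}(10)] = 1/12 × (-6.14794e-07 − (-0.000300000)) = 2.49488e-05.

S_1 ≈ 0.00530342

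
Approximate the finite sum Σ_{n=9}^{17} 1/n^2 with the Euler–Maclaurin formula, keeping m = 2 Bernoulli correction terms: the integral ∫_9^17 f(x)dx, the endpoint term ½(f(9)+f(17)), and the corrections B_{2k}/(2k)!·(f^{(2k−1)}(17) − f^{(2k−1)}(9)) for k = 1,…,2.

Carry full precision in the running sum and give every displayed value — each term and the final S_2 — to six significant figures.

S_2 ≈ 0.0603847

∫_9^17 1/x^2 dx evaluates to 0.0522876.
Boundary: ½(f(9) + f(17)) = ½(0.0123457 + 0.00346021) = 0.00790294.
Running total after boundary: 0.0601905.
Order-1 term: 1/12 · (-0.000407083 − (-0.00274348)) = 0.000194700.
Running total after k=1: 0.0603852.
Order-2 term: −1/720 · (-1.69031e-05 − (-0.000406442)) = -5.41026e-07.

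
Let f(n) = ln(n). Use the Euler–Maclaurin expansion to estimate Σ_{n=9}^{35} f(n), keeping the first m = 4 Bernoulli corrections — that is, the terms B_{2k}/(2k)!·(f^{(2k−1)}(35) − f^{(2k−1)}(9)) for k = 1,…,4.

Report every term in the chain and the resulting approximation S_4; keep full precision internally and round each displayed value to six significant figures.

∫_9^35 ln(x) dx evaluates to 78.6622.
½[f(9) + f(35)] = ½[2.19722 + 3.55535] = 2.87629.
Integral + boundary = 81.5384.
Correction k=1: B_{2}/2! · (f^{(1)}(35) − f^{(1)}(9)) = 1/12 · (0.0285714 − 0.111111) = -0.00687831.
After k=1: 81.5316.
Correction k=2: B_{4}/4! · (f^{(3)}(35) − f^{(3)}(9)) = −1/720 · (4.66472e-05 − 0.00274348) = 3.74561e-06.
After k=2: 81.5316.
Correction k=3: B_{6}/6! · (f^{(5)}(35) − f^{(5)}(9)) = 1/30240 · (4.56952e-07 − 0.000406442) = -1.34254e-08.
After k=3: 81.5316.
Correction k=4: B_{8}/8! · (f^{(7)}(35) − f^{(7)}(9)) = −1/1209600 · (1.11907e-08 − 0.000150534) = 1.24440e-10.

S_4 ≈ 81.5316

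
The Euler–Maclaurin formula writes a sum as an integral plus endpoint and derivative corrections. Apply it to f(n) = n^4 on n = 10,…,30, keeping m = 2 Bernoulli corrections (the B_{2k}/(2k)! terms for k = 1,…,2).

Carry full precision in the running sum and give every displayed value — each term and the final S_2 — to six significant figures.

∫_10^30 x^4 dx evaluates to 4.84000e+06.
Endpoint term: (f(10) + f(30))/2 = (10000.0 + 810000)/2 = 410000.
Integral + boundary = 5.25000e+06.
Correction k=1: B_{2}/2! · (f^{(1)}(30) − f^{(1)}(10)) = 1/12 · (108000 − 4000.00) = 8666.67.
Running total after k=1: 5.25867e+06.
Correction k=2: B_{4}/4! · (f^{(3)}(30) − f^{(3)}(10)) = −1/720 · (720.000 − 240.000) = -0.666667.

S_2 ≈ 5.25867e+06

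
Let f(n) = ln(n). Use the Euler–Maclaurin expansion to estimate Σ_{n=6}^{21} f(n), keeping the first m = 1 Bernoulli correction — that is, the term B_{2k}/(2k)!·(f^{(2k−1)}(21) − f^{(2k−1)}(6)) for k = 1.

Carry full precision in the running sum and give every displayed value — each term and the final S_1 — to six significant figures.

S_1 ≈ 40.5926

Integral: ∫_6^21 ln(x) dx = 38.1844.
½[f(6) + f(21)] = ½[1.79176 + 3.04452] = 2.41814.
So far: 40.6026.
Correction k=1: B_{2}/2! · (f^{(1)}(21) − f^{(1)}(6)) = 1/12 · (0.0476190 − 0.166667) = -0.00992063.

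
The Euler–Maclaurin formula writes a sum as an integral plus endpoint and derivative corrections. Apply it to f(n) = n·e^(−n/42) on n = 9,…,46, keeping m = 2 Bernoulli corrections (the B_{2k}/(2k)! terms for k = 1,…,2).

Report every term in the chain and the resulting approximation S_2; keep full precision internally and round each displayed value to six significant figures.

Integral: ∫_9^46 x·e^(−x/42) dx = 492.682.
Endpoint term: (f(9) + f(46))/2 = (7.26406 + 15.3852)/2 = 11.3246.
So far: 504.007.
Correction k=1: B_{2}/2! · (f^{(1)}(46) − f^{(1)}(9)) = 1/12 · (-0.0318533 − 0.634164) = -0.0555014.
Running total after k=1: 503.951.
Correction k=2: B_{4}/4! · (f^{(3)}(46) − f^{(3)}(9)) = −1/720 · (0.000361149 − 0.00127460) = 1.26869e-06.

S_2 ≈ 503.951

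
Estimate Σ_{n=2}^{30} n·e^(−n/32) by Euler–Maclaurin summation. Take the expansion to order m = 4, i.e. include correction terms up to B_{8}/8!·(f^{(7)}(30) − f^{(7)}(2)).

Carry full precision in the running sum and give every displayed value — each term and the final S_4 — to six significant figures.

S_4 ≈ 251.878

Integral: ∫_2^30 x·e^(−x/32) dx = 245.136.
½[f(2) + f(30)] = ½[1.87883 + 11.7482] = 6.81350.
Running total after boundary: 251.949.
Order-1 term: 1/12 · (0.0244754 − 0.880700) = -0.0713520.
Partial sum through k=1: 251.878.
Order-2 term: −1/720 · (0.000788756 − 0.00269485) = 2.64735e-06.
Partial sum through k=2: 251.878.
Order-3 term: 1/30240 · (1.51720e-06 − 4.42348e-06) = -9.61071e-11.
Partial sum through k=3: 251.878.
Order-4 term: −1/1209600 · (2.21106e-09 − 6.06960e-09) = 3.18993e-15.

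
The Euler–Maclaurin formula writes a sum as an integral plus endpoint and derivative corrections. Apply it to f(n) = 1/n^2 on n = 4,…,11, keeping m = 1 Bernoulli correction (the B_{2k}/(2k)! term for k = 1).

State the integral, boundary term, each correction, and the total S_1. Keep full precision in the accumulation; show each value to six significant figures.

∫_4^11 1/x^2 dx evaluates to 0.159091.
Boundary: ½(f(4) + f(11)) = ½(0.0625000 + 0.00826446) = 0.0353822.
So far: 0.194473.
Correction k=1: B_{2}/2! · (f^{(1)}(11) − f^{(1)}(4)) = 1/12 · (-0.00150263 − (-0.0312500)) = 0.00247895.

S_1 ≈ 0.196952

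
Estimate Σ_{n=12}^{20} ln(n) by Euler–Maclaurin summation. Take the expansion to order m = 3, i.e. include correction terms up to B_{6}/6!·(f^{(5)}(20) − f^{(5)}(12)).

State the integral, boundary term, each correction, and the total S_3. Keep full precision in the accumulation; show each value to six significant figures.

∫_12^20 ln(x) dx evaluates to 22.0958.
Endpoint term: (f(12) + f(20))/2 = (2.48491 + 2.99573)/2 = 2.74032.
So far: 24.8361.
k=1: B_{2}/(2)! × [f^{(1)}(20) − f^{(1)}(12)] = 1/12 × (0.0500000 − 0.0833333) = -0.00277778.
Running total after k=1: 24.8333.
k=2: B_{4}/(4)! × [f^{(3)}(20) − f^{(3)}(12)] = −1/720 × (0.000250000 − 0.00115741) = 1.26029e-06.
Running total after k=2: 24.8333.
k=3: B_{6}/(6)! × [f^{(5)}(20) − f^{(5)}(12)] = 1/30240 × (7.50000e-06 − 9.64506e-05) = -2.94149e-09.

S_3 ≈ 24.8333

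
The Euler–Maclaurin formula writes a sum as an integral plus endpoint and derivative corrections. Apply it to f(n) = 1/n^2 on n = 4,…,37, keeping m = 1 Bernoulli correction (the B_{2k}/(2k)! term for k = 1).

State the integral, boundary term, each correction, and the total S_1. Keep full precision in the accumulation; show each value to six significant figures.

Integral: ∫_4^37 1/x^2 dx = 0.222973.
Endpoint term: (f(4) + f(37))/2 = (0.0625000 + 0.000730460)/2 = 0.0316152.
Running total after boundary: 0.254588.
Order-1 term: 1/12 · (-3.94843e-05 − (-0.0312500)) = 0.00260088.

S_1 ≈ 0.257189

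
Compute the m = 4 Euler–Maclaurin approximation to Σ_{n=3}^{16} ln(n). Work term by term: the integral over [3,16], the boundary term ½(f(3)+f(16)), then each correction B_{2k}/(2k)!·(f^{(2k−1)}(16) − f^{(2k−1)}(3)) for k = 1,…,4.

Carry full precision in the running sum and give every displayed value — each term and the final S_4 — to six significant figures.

∫_3^16 ln(x) dx evaluates to 28.0656.
Endpoint term: (f(3) + f(16))/2 = (1.09861 + 2.77259)/2 = 1.93560.
So far: 30.0012.
Correction k=1: B_{2}/2! · (f^{(1)}(16) − f^{(1)}(3)) = 1/12 · (0.0625000 − 0.333333) = -0.0225694.
Running total after k=1: 29.9786.
Correction k=2: B_{4}/4! · (f^{(3)}(16) − f^{(3)}(3)) = −1/720 · (0.000488281 − 0.0740741) = 0.000102202.
Running total after k=2: 29.9787.
Correction k=3: B_{6}/6! · (f^{(5)}(16) − f^{(5)}(3)) = 1/30240 · (2.28882e-05 − 0.0987654) = -3.26530e-06.
Running total after k=3: 29.9787.
Correction k=4: B_{8}/8! · (f^{(7)}(16) − f^{(7)}(3)) = −1/1209600 · (2.68221e-06 − 0.329218) = 2.72169e-07.

S_4 ≈ 29.9787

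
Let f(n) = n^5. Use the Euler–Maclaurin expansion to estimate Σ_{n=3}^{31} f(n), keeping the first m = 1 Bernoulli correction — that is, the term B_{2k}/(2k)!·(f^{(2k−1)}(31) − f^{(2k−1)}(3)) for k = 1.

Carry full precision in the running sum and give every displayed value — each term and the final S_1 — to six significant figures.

The integral term ∫_3^31 x^5 dx = 1.47917e+08.
½[f(3) + f(31)] = ½[243.000 + 2.86292e+07] = 1.43147e+07.
Integral + boundary = 1.62232e+08.
Correction k=1: B_{2}/2! · (f^{(1)}(31) − f^{(1)}(3)) = 1/12 · (4.61760e+06 − 405.000) = 384767.

S_1 ≈ 1.62617e+08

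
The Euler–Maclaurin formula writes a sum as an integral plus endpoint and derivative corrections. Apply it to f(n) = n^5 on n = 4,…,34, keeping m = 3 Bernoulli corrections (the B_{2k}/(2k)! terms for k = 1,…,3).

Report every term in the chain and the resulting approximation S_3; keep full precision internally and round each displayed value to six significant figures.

S_3 ≈ 2.80742e+08

∫_4^34 x^5 dx evaluates to 2.57467e+08.
Endpoint term: (f(4) + f(34))/2 = (1024.00 + 4.54354e+07)/2 = 2.27182e+07.
Integral + boundary = 2.80185e+08.
k=1: B_{2}/(2)! × [f^{(1)}(34) − f^{(1)}(4)] = 1/12 × (6.68168e+06 − 1280.00) = 556700.
Partial sum through k=1: 2.80742e+08.
k=2: B_{4}/(4)! × [f^{(3)}(34) − f^{(3)}(4)] = −1/720 × (69360.0 − 960.000) = -95.0000.
Partial sum through k=2: 2.80742e+08.
k=3: B_{6}/(6)! × [f^{(5)}(34) − f^{(5)}(4)] = 1/30240 × (120.000 − 120.000) = 0.00000.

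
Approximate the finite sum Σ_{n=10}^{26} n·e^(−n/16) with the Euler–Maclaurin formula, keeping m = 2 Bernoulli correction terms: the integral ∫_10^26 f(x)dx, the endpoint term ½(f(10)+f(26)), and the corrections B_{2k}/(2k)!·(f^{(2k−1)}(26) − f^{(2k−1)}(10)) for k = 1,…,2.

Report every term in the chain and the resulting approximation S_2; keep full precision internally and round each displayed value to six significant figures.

S_2 ≈ 95.5533

∫_10^26 x·e^(−x/16) dx evaluates to 90.3441.
½[f(10) + f(26)] = ½[5.35261 + 5.11970] = 5.23616.
Integral + boundary = 95.5803.
Correction k=1: B_{2}/2! · (f^{(1)}(26) − f^{(1)}(10)) = 1/12 · (-0.123070 − 0.200723) = -0.0269827.
Partial sum through k=1: 95.5533.
Correction k=2: B_{4}/4! · (f^{(3)}(26) − f^{(3)}(10)) = −1/720 · (0.00105763 − 0.00496580) = 5.42802e-06.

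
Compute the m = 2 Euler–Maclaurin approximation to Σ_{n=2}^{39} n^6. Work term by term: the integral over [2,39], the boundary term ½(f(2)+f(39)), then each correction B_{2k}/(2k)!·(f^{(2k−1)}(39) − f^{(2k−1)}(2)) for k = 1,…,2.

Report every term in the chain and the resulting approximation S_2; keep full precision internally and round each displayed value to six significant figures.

The integral term ∫_2^39 x^6 dx = 1.96044e+10.
½[f(2) + f(39)] = ½[64.0000 + 3.51874e+09] = 1.75937e+09.
So far: 2.13638e+10.
Correction k=1: B_{2}/2! · (f^{(1)}(39) − f^{(1)}(2)) = 1/12 · (5.41345e+08 − 192.000) = 4.51121e+07.
Partial sum through k=1: 2.14089e+10.
Correction k=2: B_{4}/4! · (f^{(3)}(39) − f^{(3)}(2)) = −1/720 · (7.11828e+06 − 960.000) = -9885.17.

S_2 ≈ 2.14089e+10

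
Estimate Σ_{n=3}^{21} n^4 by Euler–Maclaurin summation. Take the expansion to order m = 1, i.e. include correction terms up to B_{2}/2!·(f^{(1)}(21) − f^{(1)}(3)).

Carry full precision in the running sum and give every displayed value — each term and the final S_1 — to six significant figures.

S_1 ≈ 917131

The integral term ∫_3^21 x^4 dx = 816772.
Endpoint term: (f(3) + f(21))/2 = (81.0000 + 194481)/2 = 97281.0.
Running total after boundary: 914053.
k=1: B_{2}/(2)! × [f^{(1)}(21) − f^{(1)}(3)] = 1/12 × (37044.0 − 108.000) = 3078.00.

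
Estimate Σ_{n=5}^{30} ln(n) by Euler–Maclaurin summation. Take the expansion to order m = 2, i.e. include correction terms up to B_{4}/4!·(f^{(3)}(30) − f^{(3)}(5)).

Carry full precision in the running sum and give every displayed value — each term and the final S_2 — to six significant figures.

S_2 ≈ 71.4802

Integral: ∫_5^30 ln(x) dx = 68.9887.
Boundary: ½(f(5) + f(30)) = ½(1.60944 + 3.40120) = 2.50532.
So far: 71.4940.
k=1: B_{2}/(2)! × [f^{(1)}(30) − f^{(1)}(5)] = 1/12 × (0.0333333 − 0.200000) = -0.0138889.
Running total after k=1: 71.4802.
k=2: B_{4}/(4)! × [f^{(3)}(30) − f^{(3)}(5)] = −1/720 × (7.40741e-05 − 0.0160000) = 2.21193e-05.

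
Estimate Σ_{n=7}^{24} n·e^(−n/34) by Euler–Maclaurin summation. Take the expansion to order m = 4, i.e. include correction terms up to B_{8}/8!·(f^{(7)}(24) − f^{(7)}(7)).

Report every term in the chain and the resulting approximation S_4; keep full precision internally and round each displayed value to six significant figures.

S_4 ≈ 169.825

The integral term ∫_7^24 x·e^(−x/34) dx = 161.094.
Endpoint term: (f(7) + f(24))/2 = (5.69750 + 11.8481)/2 = 8.77282.
Integral + boundary = 169.867.
Correction k=1: B_{2}/2! · (f^{(1)}(24) − f^{(1)}(7)) = 1/12 · (0.145198 − 0.646355) = -0.0417631.
After k=1: 169.825.
Correction k=2: B_{4}/4! · (f^{(3)}(24) − f^{(3)}(7)) = −1/720 · (0.000979709 − 0.00196731) = 1.37167e-06.
After k=2: 169.825.
Correction k=3: B_{6}/6! · (f^{(5)}(24) − f^{(5)}(7)) = 1/30240 · (1.58634e-06 − 2.91998e-06) = -4.41016e-11.
After k=3: 169.825.
Correction k=4: B_{8}/8! · (f^{(7)}(24) − f^{(7)}(7)) = −1/1209600 · (2.01141e-09 − 3.57969e-09) = 1.29653e-15.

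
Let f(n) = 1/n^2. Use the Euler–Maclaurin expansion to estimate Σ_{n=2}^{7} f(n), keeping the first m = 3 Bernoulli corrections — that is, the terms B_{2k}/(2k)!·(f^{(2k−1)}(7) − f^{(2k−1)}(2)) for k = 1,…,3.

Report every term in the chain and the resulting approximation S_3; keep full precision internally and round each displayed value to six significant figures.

S_3 ≈ 0.511841

The integral term ∫_2^7 1/x^2 dx = 0.357143.
Boundary: ½(f(2) + f(7)) = ½(0.250000 + 0.0204082) = 0.135204.
Running total after boundary: 0.492347.
Order-1 term: 1/12 · (-0.00583090 − (-0.250000)) = 0.0203474.
Partial sum through k=1: 0.512694.
Order-2 term: −1/720 · (-0.00142798 − (-0.750000)) = -0.00103968.
Partial sum through k=2: 0.511655.
Order-3 term: 1/30240 · (-0.000874271 − (-5.62500)) = 0.000185983.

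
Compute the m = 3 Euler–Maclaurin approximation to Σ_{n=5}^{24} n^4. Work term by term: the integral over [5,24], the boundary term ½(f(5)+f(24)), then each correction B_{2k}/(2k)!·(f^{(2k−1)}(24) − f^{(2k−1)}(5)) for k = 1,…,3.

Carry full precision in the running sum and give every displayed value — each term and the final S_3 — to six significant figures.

Integral: ∫_5^24 x^4 dx = 1.59190e+06.
Endpoint term: (f(5) + f(24))/2 = (625.000 + 331776)/2 = 166200.
So far: 1.75810e+06.
Correction k=1: B_{2}/2! · (f^{(1)}(24) − f^{(1)}(5)) = 1/12 · (55296.0 − 500.000) = 4566.33.
Partial sum through k=1: 1.76267e+06.
Correction k=2: B_{4}/4! · (f^{(3)}(24) − f^{(3)}(5)) = −1/720 · (576.000 − 120.000) = -0.633333.
Partial sum through k=2: 1.76267e+06.
Correction k=3: B_{6}/6! · (f^{(5)}(24) − f^{(5)}(5)) = 1/30240 · (0.00000 − 0.00000) = 0.00000.

S_3 ≈ 1.76267e+06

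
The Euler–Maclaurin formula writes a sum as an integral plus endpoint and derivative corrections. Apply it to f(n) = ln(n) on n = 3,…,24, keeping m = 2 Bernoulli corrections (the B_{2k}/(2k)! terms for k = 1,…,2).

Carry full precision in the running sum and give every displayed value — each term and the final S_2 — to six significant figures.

∫_3^24 ln(x) dx evaluates to 51.9775.
Endpoint term: (f(3) + f(24))/2 = (1.09861 + 3.17805)/2 = 2.13833.
So far: 54.1158.
Correction k=1: B_{2}/2! · (f^{(1)}(24) − f^{(1)}(3)) = 1/12 · (0.0416667 − 0.333333) = -0.0243056.
Running total after k=1: 54.0915.
Correction k=2: B_{4}/4! · (f^{(3)}(24) − f^{(3)}(3)) = −1/720 · (0.000144676 − 0.0740741) = 0.000102680.

S_2 ≈ 54.0916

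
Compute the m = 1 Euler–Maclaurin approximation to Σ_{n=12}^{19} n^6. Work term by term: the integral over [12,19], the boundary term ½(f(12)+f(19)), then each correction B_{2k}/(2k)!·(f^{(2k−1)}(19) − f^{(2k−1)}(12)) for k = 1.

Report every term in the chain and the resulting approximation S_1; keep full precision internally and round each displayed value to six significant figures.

S_1 ≈ 1.48707e+08

Integral: ∫_12^19 x^6 dx = 1.22577e+08.
½[f(12) + f(19)] = ½[2.98598e+06 + 4.70459e+07] = 2.50159e+07.
Running total after boundary: 1.47593e+08.
k=1: B_{2}/(2)! × [f^{(1)}(19) − f^{(1)}(12)] = 1/12 × (1.48566e+07 − 1.49299e+06) = 1.11363e+06.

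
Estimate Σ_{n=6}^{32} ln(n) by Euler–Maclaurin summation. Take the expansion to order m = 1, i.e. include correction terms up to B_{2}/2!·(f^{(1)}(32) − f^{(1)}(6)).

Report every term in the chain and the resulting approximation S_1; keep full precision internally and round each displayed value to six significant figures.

S_1 ≈ 76.7705

Integral: ∫_6^32 ln(x) dx = 74.1530.
Boundary: ½(f(6) + f(32)) = ½(1.79176 + 3.46574) = 2.62875.
So far: 76.7817.
k=1: B_{2}/(2)! × [f^{(1)}(32) − f^{(1)}(6)] = 1/12 × (0.0312500 − 0.166667) = -0.0112847.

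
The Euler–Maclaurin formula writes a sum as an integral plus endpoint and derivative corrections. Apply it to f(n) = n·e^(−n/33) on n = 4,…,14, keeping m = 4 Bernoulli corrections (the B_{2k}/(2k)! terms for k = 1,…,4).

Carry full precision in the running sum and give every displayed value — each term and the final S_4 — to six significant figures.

S_4 ≈ 73.1707

The integral term ∫_4^14 x·e^(−x/33) dx = 66.8526.
½[f(4) + f(14)] = ½[3.54338 + 9.15971] = 6.35155.
Integral + boundary = 73.2041.
k=1: B_{2}/(2)! × [f^{(1)}(14) − f^{(1)}(4)] = 1/12 × (0.376698 − 0.778471) = -0.0334810.
Partial sum through k=1: 73.1707.
k=2: B_{4}/(4)! × [f^{(3)}(14) − f^{(3)}(4)] = −1/720 × (0.00154750 − 0.00234175) = 1.10312e-06.
Partial sum through k=2: 73.1707.
k=3: B_{6}/(6)! × [f^{(5)}(14) − f^{(5)}(4)] = 1/30240 × (2.52442e-06 − 3.64430e-06) = -3.70332e-11.
Partial sum through k=3: 73.1707.
k=4: B_{8}/(8)! × [f^{(7)}(14) − f^{(7)}(4)] = −1/1209600 × (3.33132e-09 − 4.71831e-09) = 1.14665e-15.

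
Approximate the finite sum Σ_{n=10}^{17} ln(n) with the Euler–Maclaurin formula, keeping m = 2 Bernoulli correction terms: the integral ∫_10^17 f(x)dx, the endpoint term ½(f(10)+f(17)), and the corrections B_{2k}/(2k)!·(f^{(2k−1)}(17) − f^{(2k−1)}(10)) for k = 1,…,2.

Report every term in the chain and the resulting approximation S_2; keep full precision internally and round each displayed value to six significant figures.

The integral term ∫_10^17 ln(x) dx = 18.1388.
½[f(10) + f(17)] = ½[2.30259 + 2.83321] = 2.56790.
Running total after boundary: 20.7067.
k=1: B_{2}/(2)! × [f^{(1)}(17) − f^{(1)}(10)] = 1/12 × (0.0588235 − 0.100000) = -0.00343137.
Partial sum through k=1: 20.7032.
k=2: B_{4}/(4)! × [f^{(3)}(17) − f^{(3)}(10)] = −1/720 × (0.000407083 − 0.00200000) = 2.21238e-06.

S_2 ≈ 20.7032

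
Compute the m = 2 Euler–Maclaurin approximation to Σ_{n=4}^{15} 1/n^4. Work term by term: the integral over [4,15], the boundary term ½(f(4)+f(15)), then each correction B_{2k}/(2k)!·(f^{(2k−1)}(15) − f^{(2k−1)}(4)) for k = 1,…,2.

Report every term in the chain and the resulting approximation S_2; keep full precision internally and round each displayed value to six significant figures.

S_2 ≈ 0.00738748

Integral: ∫_4^15 1/x^4 dx = 0.00510957.
½[f(4) + f(15)] = ½[0.00390625 + 1.97531e-05] = 0.00196300.
Integral + boundary = 0.00707257.
Order-1 term: 1/12 · (-5.26749e-06 − (-0.00390625)) = 0.000325082.
Partial sum through k=1: 0.00739765.
Order-2 term: −1/720 · (-7.02332e-07 − (-0.00732422)) = -1.01716e-05.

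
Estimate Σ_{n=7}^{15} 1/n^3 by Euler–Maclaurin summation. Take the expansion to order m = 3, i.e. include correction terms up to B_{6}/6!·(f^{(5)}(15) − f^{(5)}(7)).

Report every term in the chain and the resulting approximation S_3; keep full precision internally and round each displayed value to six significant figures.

The integral term ∫_7^15 1/x^3 dx = 0.00798186.
½[f(7) + f(15)] = ½[0.00291545 + 0.000296296] = 0.00160587.
Integral + boundary = 0.00958773.
k=1: B_{2}/(2)! × [f^{(1)}(15) − f^{(1)}(7)] = 1/12 × (-5.92593e-05 − (-0.00124948)) = 9.91850e-05.
Running total after k=1: 0.00968692.
k=2: B_{4}/(4)! × [f^{(3)}(15) − f^{(3)}(7)] = −1/720 × (-5.26749e-06 − (-0.000509992)) = -7.01006e-07.
Running total after k=2: 0.00968622.
k=3: B_{6}/(6)! × [f^{(5)}(15) − f^{(5)}(7)] = 1/30240 × (-9.83265e-07 − (-0.000437136)) = 1.44230e-08.

S_3 ≈ 0.00968623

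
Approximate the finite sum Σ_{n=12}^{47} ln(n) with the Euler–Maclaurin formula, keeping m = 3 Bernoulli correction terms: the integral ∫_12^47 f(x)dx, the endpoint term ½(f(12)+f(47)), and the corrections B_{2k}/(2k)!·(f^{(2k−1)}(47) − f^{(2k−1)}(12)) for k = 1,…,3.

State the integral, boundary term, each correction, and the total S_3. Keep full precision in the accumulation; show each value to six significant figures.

S_3 ≈ 119.300

The integral term ∫_12^47 ln(x) dx = 116.138.
½[f(12) + f(47)] = ½[2.48491 + 3.85015] = 3.16753.
Running total after boundary: 119.306.
Correction k=1: B_{2}/2! · (f^{(1)}(47) − f^{(1)}(12)) = 1/12 · (0.0212766 − 0.0833333) = -0.00517139.
After k=1: 119.300.
Correction k=2: B_{4}/4! · (f^{(3)}(47) − f^{(3)}(12)) = −1/720 · (1.92636e-05 − 0.00115741) = 1.58076e-06.
After k=2: 119.300.
Correction k=3: B_{6}/6! · (f^{(5)}(47) − f^{(5)}(12)) = 1/30240 · (1.04646e-07 − 9.64506e-05) = -3.18604e-09.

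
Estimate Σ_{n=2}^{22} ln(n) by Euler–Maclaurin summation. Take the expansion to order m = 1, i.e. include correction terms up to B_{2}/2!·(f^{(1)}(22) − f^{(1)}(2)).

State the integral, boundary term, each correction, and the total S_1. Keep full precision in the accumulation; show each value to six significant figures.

S_1 ≈ 48.4709

Integral: ∫_2^22 ln(x) dx = 46.6166.
½[f(2) + f(22)] = ½[0.693147 + 3.09104] = 1.89209.
So far: 48.5087.
Correction k=1: B_{2}/2! · (f^{(1)}(22) − f^{(1)}(2)) = 1/12 · (0.0454545 − 0.500000) = -0.0378788.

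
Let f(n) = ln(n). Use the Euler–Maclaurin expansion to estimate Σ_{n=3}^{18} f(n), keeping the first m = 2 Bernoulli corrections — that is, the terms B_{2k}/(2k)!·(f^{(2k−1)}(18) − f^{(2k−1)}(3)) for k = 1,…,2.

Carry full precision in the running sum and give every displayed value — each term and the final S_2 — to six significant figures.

∫_3^18 ln(x) dx evaluates to 33.7309.
Endpoint term: (f(3) + f(18))/2 = (1.09861 + 2.89037)/2 = 1.99449.
So far: 35.7253.
Order-1 term: 1/12 · (0.0555556 − 0.333333) = -0.0231481.
Partial sum through k=1: 35.7022.
Order-2 term: −1/720 · (0.000342936 − 0.0740741) = 0.000102404.

S_2 ≈ 35.7023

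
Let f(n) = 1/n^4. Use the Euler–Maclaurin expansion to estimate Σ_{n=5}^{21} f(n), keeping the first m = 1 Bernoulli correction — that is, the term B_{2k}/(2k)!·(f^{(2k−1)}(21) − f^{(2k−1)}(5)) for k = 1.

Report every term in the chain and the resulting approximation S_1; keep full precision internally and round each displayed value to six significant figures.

The integral term ∫_5^21 1/x^4 dx = 0.00263067.
½[f(5) + f(21)] = ½[0.00160000 + 5.14189e-06] = 0.000802571.
Integral + boundary = 0.00343324.
k=1: B_{2}/(2)! × [f^{(1)}(21) − f^{(1)}(5)] = 1/12 × (-9.79408e-07 − (-0.00128000)) = 0.000106585.

S_1 ≈ 0.00353983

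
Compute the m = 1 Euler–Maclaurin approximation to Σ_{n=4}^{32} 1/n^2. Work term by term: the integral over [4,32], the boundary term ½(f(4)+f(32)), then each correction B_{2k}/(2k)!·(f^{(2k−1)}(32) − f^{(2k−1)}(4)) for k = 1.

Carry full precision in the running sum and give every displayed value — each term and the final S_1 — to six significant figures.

∫_4^32 1/x^2 dx evaluates to 0.218750.
Endpoint term: (f(4) + f(32))/2 = (0.0625000 + 0.000976562)/2 = 0.0317383.
Integral + boundary = 0.250488.
Correction k=1: B_{2}/2! · (f^{(1)}(32) − f^{(1)}(4)) = 1/12 · (-6.10352e-05 − (-0.0312500)) = 0.00259908.

S_1 ≈ 0.253087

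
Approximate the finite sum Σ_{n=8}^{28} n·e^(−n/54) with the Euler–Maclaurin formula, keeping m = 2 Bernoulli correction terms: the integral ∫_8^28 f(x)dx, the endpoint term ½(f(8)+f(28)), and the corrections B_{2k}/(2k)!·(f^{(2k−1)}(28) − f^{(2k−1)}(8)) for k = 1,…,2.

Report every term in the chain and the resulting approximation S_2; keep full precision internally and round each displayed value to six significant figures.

The integral term ∫_8^28 x·e^(−x/54) dx = 250.552.
½[f(8) + f(28)] = ½[6.89843 + 16.6713] = 11.7848.
Running total after boundary: 262.337.
k=1: B_{2}/(2)! × [f^{(1)}(28) − f^{(1)}(8)] = 1/12 × (0.286675 − 0.734555) = -0.0373233.
Partial sum through k=1: 262.299.
k=2: B_{4}/(4)! × [f^{(3)}(28) − f^{(3)}(8)] = −1/720 × (0.000506680 − 0.000843334) = 4.67575e-07.

S_2 ≈ 262.299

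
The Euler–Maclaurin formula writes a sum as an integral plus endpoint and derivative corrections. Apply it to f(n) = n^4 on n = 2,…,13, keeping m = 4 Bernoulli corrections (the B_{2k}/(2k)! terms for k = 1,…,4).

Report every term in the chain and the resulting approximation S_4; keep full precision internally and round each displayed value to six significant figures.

∫_2^13 x^4 dx evaluates to 74252.2.
Boundary: ½(f(2) + f(13)) = ½(16.0000 + 28561.0) = 14288.5.
Integral + boundary = 88540.7.
Order-1 term: 1/12 · (8788.00 − 32.0000) = 729.667.
Running total after k=1: 89270.4.
Order-2 term: −1/720 · (312.000 − 48.0000) = -0.366667.
Running total after k=2: 89270.0.
Order-3 term: 1/30240 · (0.00000 − 0.00000) = 0.00000.
Running total after k=3: 89270.0.
Order-4 term: −1/1209600 · (0.00000 − 0.00000) = 0.00000.

S_4 ≈ 89270.0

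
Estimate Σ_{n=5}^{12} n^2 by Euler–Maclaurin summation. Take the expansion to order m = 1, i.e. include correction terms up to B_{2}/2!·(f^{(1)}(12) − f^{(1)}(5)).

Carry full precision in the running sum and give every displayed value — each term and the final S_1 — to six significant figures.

The integral term ∫_5^12 x^2 dx = 534.333.
Endpoint term: (f(5) + f(12))/2 = (25.0000 + 144.000)/2 = 84.5000.
Integral + boundary = 618.833.
Correction k=1: B_{2}/2! · (f^{(1)}(12) − f^{(1)}(5)) = 1/12 · (24.0000 − 10.0000) = 1.16667.

S_1 ≈ 620.000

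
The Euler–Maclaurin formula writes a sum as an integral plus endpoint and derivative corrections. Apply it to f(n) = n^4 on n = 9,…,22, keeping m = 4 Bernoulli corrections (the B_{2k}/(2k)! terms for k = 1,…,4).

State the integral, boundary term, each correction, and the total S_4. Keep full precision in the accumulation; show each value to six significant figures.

S_4 ≈ 1.14263e+06

Integral: ∫_9^22 x^4 dx = 1.01892e+06.
Endpoint term: (f(9) + f(22))/2 = (6561.00 + 234256)/2 = 120408.
Running total after boundary: 1.13933e+06.
Order-1 term: 1/12 · (42592.0 − 2916.00) = 3306.33.
Running total after k=1: 1.14263e+06.
Order-2 term: −1/720 · (528.000 − 216.000) = -0.433333.
Running total after k=2: 1.14263e+06.
Order-3 term: 1/30240 · (0.00000 − 0.00000) = 0.00000.
Running total after k=3: 1.14263e+06.
Order-4 term: −1/1209600 · (0.00000 − 0.00000) = 0.00000.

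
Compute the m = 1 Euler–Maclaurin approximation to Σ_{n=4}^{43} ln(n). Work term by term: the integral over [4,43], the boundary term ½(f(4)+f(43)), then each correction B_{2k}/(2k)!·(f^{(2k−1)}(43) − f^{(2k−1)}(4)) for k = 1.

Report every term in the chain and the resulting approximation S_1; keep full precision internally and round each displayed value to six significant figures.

The integral term ∫_4^43 ln(x) dx = 117.186.
½[f(4) + f(43)] = ½[1.38629 + 3.76120] = 2.57375.
So far: 119.760.
Order-1 term: 1/12 · (0.0232558 − 0.250000) = -0.0188953.

S_1 ≈ 119.741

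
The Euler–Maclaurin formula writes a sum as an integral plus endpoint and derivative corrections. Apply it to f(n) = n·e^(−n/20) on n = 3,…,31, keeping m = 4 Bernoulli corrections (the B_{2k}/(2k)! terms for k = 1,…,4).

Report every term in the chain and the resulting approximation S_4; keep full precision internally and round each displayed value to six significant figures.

The integral term ∫_3^31 x·e^(−x/20) dx = 179.433.
½[f(3) + f(31)] = ½[2.58212 + 6.57969] = 4.58091.
So far: 184.014.
Correction k=1: B_{2}/2! · (f^{(1)}(31) − f^{(1)}(3)) = 1/12 · (-0.116736 − 0.731602) = -0.0706948.
Running total after k=1: 183.943.
Correction k=2: B_{4}/4! · (f^{(3)}(31) − f^{(3)}(3)) = −1/720 · (0.000769399 − 0.00613254) = 7.44881e-06.
Running total after k=2: 183.943.
Correction k=3: B_{6}/6! · (f^{(5)}(31) − f^{(5)}(3)) = 1/30240 · (4.57660e-06 − 2.60902e-05) = -7.11429e-10.
Running total after k=3: 183.943.
Correction k=4: B_{8}/8! · (f^{(7)}(31) − f^{(7)}(3)) = −1/1209600 · (1.80742e-08 − 9.21227e-08) = 6.12173e-14.

S_4 ≈ 183.943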